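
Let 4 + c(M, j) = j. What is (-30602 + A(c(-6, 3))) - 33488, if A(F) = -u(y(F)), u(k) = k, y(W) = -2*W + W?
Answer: -64091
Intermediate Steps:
y(W) = -W
c(M, j) = -4 + j
A(F) = F (A(F) = -(-1)*F = F)
(-30602 + A(c(-6, 3))) - 33488 = (-30602 + (-4 + 3)) - 33488 = (-30602 - 1) - 33488 = -30603 - 33488 = -64091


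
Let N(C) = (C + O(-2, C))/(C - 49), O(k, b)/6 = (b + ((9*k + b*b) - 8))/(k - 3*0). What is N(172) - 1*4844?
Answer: -684830/123 ≈ -5567.7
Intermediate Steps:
O(k, b) = 6*(-8 + b + b² + 9*k)/k (O(k, b) = 6*((b + ((9*k + b*b) - 8))/(k - 3*0)) = 6*((b + ((9*k + b²) - 8))/(k + 0)) = 6*((b + ((b² + 9*k) - 8))/k) = 6*((b + (-8 + b² + 9*k))/k) = 6*((-8 + b + b² + 9*k)/k) = 6*(-8 + b + b² + 9*k)/k)
N(C) = (78 - 3*C² - 2*C)/(-49 + C) (N(C) = (C + 6*(-8 + C + C² + 9*(-2))/(-2))/(C - 49) = (C + 6*(-½)*(-8 + C + C² - 18))/(-49 + C) = (C + 6*(-½)*(-26 + C + C²))/(-49 + C) = (C + (78 - 3*C - 3*C²))/(-49 + C) = (78 - 3*C² - 2*C)/(-49 + C))
N(172) - 1*4844 = (78 - 3*172² - 2*172)/(-49 + 172) - 1*4844 = (78 - 3*29584 - 344)/123 - 4844 = (78 - 88752 - 344)/123 - 4844 = (1/123)*(-89018) - 4844 = -89018/123 - 4844 = -684830/123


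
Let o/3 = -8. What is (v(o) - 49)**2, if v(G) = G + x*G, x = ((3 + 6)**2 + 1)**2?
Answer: 26065779601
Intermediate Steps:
o = -24 (o = 3*(-8) = -24)
x = 6724 (x = (9**2 + 1)**2 = (81 + 1)**2 = 82**2 = 6724)
v(G) = 6725*G (v(G) = G + 6724*G = 6725*G)
(v(o) - 49)**2 = (6725*(-24) - 49)**2 = (-161400 - 49)**2 = (-161449)**2 = 26065779601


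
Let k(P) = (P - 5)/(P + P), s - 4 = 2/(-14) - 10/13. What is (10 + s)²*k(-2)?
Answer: 1418481/4732 ≈ 299.76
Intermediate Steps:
s = 281/91 (s = 4 + (2/(-14) - 10/13) = 4 + (2*(-1/14) - 10*1/13) = 4 + (-⅐ - 10/13) = 4 - 83/91 = 281/91 ≈ 3.0879)
k(P) = (-5 + P)/(2*P) (k(P) = (-5 + P)/((2*P)) = (-5 + P)*(1/(2*P)) = (-5 + P)/(2*P))
(10 + s)²*k(-2) = (10 + 281/91)²*((½)*(-5 - 2)/(-2)) = (1191/91)²*((½)*(-½)*(-7)) = (1418481/8281)*(7/4) = 1418481/4732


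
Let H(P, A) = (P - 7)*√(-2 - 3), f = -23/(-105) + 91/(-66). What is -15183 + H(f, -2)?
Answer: -15183 - 6283*I*√5/770 ≈ -15183.0 - 18.246*I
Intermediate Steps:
f = -893/770 (f = -23*(-1/105) + 91*(-1/66) = 23/105 - 91/66 = -893/770 ≈ -1.1597)
H(P, A) = I*√5*(-7 + P) (H(P, A) = (-7 + P)*√(-5) = (-7 + P)*(I*√5) = I*√5*(-7 + P))
-15183 + H(f, -2) = -15183 + I*√5*(-7 - 893/770) = -15183 + I*√5*(-6283/770) = -15183 - 6283*I*√5/770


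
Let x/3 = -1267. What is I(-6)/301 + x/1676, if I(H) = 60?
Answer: -1043541/504476 ≈ -2.0686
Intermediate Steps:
x = -3801 (x = 3*(-1267) = -3801)
I(-6)/301 + x/1676 = 60/301 - 3801/1676 = -1043541/504476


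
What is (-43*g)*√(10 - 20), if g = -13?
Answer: 559*I*√10 ≈ 1767.7*I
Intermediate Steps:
(-43*g)*√(10 - 20) = (-43*(-13))*√(10 - 20) = 559*√(-10) = 559*(I*√10) = 559*I*√10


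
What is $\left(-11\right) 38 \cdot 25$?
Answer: $-10450$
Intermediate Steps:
$\left(-11\right) 38 \cdot 25 = \left(-418\right) 25 = -10450$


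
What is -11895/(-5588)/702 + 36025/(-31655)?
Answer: -722776765/636797304 ≈ -1.1350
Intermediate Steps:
-11895/(-5588)/702 + 36025/(-31655) = -11895*(-1/5588)*(1/702) + 36025*(-1/31655) = (11895/5588)*(1/702) - 7205/6331 = 305/100584 - 7205/6331 = -722776765/636797304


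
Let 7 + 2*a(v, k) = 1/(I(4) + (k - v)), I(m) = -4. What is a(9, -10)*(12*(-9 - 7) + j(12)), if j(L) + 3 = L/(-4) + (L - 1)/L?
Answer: 63855/92 ≈ 694.08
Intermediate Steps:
a(v, k) = -7/2 + 1/(2*(-4 + k - v)) (a(v, k) = -7/2 + 1/(2*(-4 + (k - v))) = -7/2 + 1/(2*(-4 + k - v)))
j(L) = -3 - L/4 + (-1 + L)/L (j(L) = -3 + (L/(-4) + (L - 1)/L) = -3 + (L*(-1/4) + (-1 + L)/L) = -3 + (-L/4 + (-1 + L)/L) = -3 - L/4 + (-1 + L)/L)
a(9, -10)*(12*(-9 - 7) + j(12)) = ((-29 - 7*9 + 7*(-10))/(2*(4 + 9 - 1*(-10))))*(12*(-9 - 7) + (-2 - 1/12 - 1/4*12)) = ((-29 - 63 - 70)/(2*(4 + 9 + 10)))*(12*(-16) + (-2 - 1*1/12 - 3)) = ((1/2)*(-162)/23)*(-192 + (-2 - 1/12 - 3)) = ((1/2)*(1/23)*(-162))*(-192 - 61/12) = -81/23*(-2365/12) = 63855/92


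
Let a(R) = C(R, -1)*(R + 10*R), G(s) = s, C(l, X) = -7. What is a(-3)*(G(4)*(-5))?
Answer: -4620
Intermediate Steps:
a(R) = -77*R (a(R) = -7*(R + 10*R) = -77*R)
a(-3)*(G(4)*(-5)) = (-77*(-3))*(4*(-5)) = 231*(-20) = -4620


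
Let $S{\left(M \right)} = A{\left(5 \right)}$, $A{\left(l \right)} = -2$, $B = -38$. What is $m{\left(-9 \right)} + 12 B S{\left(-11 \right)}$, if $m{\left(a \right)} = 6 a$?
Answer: $858$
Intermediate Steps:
$S{\left(M \right)} = -2$
$m{\left(-9 \right)} + 12 B S{\left(-11 \right)} = 6 \left(-9\right) + 12 \left(-38\right) \left(-2\right) = -54 - -912 = -54 + 912 = 858$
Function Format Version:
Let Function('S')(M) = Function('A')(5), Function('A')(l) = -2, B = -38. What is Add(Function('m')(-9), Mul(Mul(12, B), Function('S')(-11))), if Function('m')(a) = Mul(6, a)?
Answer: 858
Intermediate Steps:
Function('S')(M) = -2
Add(Function('m')(-9), Mul(Mul(12, B), Function('S')(-11))) = Add(Mul(6, -9), Mul(Mul(12, -38), -2)) = Add(-54, Mul(-456, -2)) = Add(-54, 912) = 858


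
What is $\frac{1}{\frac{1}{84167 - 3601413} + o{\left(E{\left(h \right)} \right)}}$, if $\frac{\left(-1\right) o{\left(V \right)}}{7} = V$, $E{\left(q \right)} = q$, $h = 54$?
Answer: $- \frac{3517246}{1329518989} \approx -0.0026455$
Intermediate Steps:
$o{\left(V \right)} = - 7 V$
$\frac{1}{\frac{1}{84167 - 3601413} + o{\left(E{\left(h \right)} \right)}} = \frac{1}{\frac{1}{84167 - 3601413} - 378} = \frac{1}{\frac{1}{-3517246} - 378} = \frac{1}{- \frac{1}{3517246} - 378} = \frac{1}{- \frac{1329518989}{3517246}} = - \frac{3517246}{1329518989}$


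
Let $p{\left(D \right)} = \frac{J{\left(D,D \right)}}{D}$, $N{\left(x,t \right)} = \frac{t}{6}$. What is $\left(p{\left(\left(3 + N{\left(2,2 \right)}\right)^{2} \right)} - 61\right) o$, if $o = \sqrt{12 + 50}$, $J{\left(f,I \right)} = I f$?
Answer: $- \frac{449 \sqrt{62}}{9} \approx -392.83$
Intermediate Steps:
$N{\left(x,t \right)} = \frac{t}{6}$ ($N{\left(x,t \right)} = t \frac{1}{6} = \frac{t}{6}$)
$o = \sqrt{62} \approx 7.874$
$p{\left(D \right)} = D$ ($p{\left(D \right)} = \frac{D D}{D} = \frac{D^{2}}{D} = D$)
$\left(p{\left(\left(3 + N{\left(2,2 \right)}\right)^{2} \right)} - 61\right) o = \left(\left(3 + \frac{1}{6} \cdot 2\right)^{2} - 61\right) \sqrt{62} = \left(\left(3 + \frac{1}{3}\right)^{2} - 61\right) \sqrt{62} = \left(\left(\frac{10}{3}\right)^{2} - 61\right) \sqrt{62} = \left(\frac{100}{9} - 61\right) \sqrt{62} = - \frac{449 \sqrt{62}}{9}$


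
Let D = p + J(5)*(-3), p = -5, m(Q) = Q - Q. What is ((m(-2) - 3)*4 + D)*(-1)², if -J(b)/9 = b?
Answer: 118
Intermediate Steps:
m(Q) = 0
J(b) = -9*b
D = 130 (D = -5 - 9*5*(-3) = -5 - 45*(-3) = -5 + 135 = 130)
((m(-2) - 3)*4 + D)*(-1)² = ((0 - 3)*4 + 130)*(-1)² = (-3*4 + 130)*1 = (-12 + 130)*1 = 118*1 = 118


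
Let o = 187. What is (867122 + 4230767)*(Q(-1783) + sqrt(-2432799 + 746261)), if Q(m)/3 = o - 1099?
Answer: -13947824304 + 5097889*I*sqrt(1686538) ≈ -1.3948e+10 + 6.6205e+9*I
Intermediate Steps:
Q(m) = -2736 (Q(m) = 3*(187 - 1099) = 3*(-912) = -2736)
(867122 + 4230767)*(Q(-1783) + sqrt(-2432799 + 746261)) = (867122 + 4230767)*(-2736 + sqrt(-2432799 + 746261)) = 5097889*(-2736 + sqrt(-1686538)) = 5097889*(-2736 + I*sqrt(1686538)) = -13947824304 + 5097889*I*sqrt(1686538)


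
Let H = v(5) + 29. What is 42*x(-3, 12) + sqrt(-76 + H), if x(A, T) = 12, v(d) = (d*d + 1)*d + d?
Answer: 504 + 2*sqrt(22) ≈ 513.38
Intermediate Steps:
v(d) = d + d*(1 + d**2) (v(d) = (d**2 + 1)*d + d = (1 + d**2)*d + d = d*(1 + d**2) + d = d + d*(1 + d**2))
H = 164 (H = 5*(2 + 5**2) + 29 = 5*(2 + 25) + 29 = 5*27 + 29 = 135 + 29 = 164)
42*x(-3, 12) + sqrt(-76 + H) = 42*12 + sqrt(-76 + 164) = 504 + sqrt(88) = 504 + 2*sqrt(22)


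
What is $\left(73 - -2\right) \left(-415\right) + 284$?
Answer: $-30841$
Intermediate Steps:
$\left(73 - -2\right) \left(-415\right) + 284 = \left(73 + 2\right) \left(-415\right) + 284 = 75 \left(-415\right) + 284 = -31125 + 284 = -30841$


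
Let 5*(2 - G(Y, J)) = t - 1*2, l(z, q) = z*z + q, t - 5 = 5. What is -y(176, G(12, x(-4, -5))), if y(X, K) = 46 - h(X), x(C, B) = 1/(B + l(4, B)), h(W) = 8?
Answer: -38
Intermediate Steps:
t = 10 (t = 5 + 5 = 10)
l(z, q) = q + z² (l(z, q) = z² + q = q + z²)
x(C, B) = 1/(16 + 2*B) (x(C, B) = 1/(B + (B + 4²)) = 1/(B + (B + 16)) = 1/(B + (16 + B)) = 1/(16 + 2*B))
G(Y, J) = ⅖ (G(Y, J) = 2 - (10 - 1*2)/5 = 2 - (10 - 2)/5 = 2 - ⅕*8 = 2 - 8/5 = ⅖)
y(X, K) = 38 (y(X, K) = 46 - 1*8 = 46 - 8 = 38)
-y(176, G(12, x(-4, -5))) = -1*38 = -38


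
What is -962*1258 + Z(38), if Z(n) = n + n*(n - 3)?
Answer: -1208828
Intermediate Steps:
Z(n) = n + n*(-3 + n)
-962*1258 + Z(38) = -962*1258 + 38*(-2 + 38) = -1210196 + 38*36 = -1210196 + 1368 = -1208828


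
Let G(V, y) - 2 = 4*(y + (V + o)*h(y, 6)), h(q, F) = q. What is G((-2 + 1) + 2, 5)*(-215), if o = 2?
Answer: -17630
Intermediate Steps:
G(V, y) = 2 + 4*y + 4*y*(2 + V) (G(V, y) = 2 + 4*(y + (V + 2)*y) = 2 + 4*(y + (2 + V)*y) = 2 + 4*(y + y*(2 + V)) = 2 + (4*y + 4*y*(2 + V)) = 2 + 4*y + 4*y*(2 + V))
G((-2 + 1) + 2, 5)*(-215) = (2 + 12*5 + 4*((-2 + 1) + 2)*5)*(-215) = (2 + 60 + 4*(-1 + 2)*5)*(-215) = (2 + 60 + 4*1*5)*(-215) = (2 + 60 + 20)*(-215) = 82*(-215) = -17630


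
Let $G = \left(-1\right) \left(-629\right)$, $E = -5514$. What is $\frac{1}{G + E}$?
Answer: $- \frac{1}{4885} \approx -0.00020471$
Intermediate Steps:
$G = 629$
$\frac{1}{G + E} = \frac{1}{629 - 5514} = \frac{1}{-4885} = - \frac{1}{4885}$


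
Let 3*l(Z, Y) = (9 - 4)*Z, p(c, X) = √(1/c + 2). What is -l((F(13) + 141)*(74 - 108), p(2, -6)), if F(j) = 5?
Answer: 24820/3 ≈ 8273.3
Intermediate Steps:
p(c, X) = √(2 + 1/c)
l(Z, Y) = 5*Z/3 (l(Z, Y) = ((9 - 4)*Z)/3 = (5*Z)/3 = 5*Z/3)
-l((F(13) + 141)*(74 - 108), p(2, -6)) = -5*(5 + 141)*(74 - 108)/3 = -5*146*(-34)/3 = -5*(-4964)/3 = -1*(-24820/3) = 24820/3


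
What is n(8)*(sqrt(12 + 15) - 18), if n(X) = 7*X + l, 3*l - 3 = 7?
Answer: -1068 + 178*sqrt(3) ≈ -759.70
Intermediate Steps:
l = 10/3 (l = 1 + (1/3)*7 = 1 + 7/3 = 10/3 ≈ 3.3333)
n(X) = 10/3 + 7*X (n(X) = 7*X + 10/3 = 10/3 + 7*X)
n(8)*(sqrt(12 + 15) - 18) = (10/3 + 7*8)*(sqrt(12 + 15) - 18) = (10/3 + 56)*(sqrt(27) - 18) = 178*(3*sqrt(3) - 18)/3 = 178*(-18 + 3*sqrt(3))/3 = -1068 + 178*sqrt(3)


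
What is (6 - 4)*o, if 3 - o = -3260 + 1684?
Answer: 3158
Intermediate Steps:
o = 1579 (o = 3 - (-3260 + 1684) = 3 - 1*(-1576) = 3 + 1576 = 1579)
(6 - 4)*o = (6 - 4)*1579 = 2*1579 = 3158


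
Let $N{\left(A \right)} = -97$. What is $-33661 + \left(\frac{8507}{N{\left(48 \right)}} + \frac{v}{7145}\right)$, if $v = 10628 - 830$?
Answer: $- \frac{23389093074}{693065} \approx -33747.0$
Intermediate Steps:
$v = 9798$
$-33661 + \left(\frac{8507}{N{\left(48 \right)}} + \frac{v}{7145}\right) = -33661 + \left(\frac{8507}{-97} + \frac{9798}{7145}\right) = -33661 + \left(8507 \left(- \frac{1}{97}\right) + 9798 \cdot \frac{1}{7145}\right) = -33661 + \left(- \frac{8507}{97} + \frac{9798}{7145}\right) = -33661 - \frac{59832109}{693065} = - \frac{23389093074}{693065}$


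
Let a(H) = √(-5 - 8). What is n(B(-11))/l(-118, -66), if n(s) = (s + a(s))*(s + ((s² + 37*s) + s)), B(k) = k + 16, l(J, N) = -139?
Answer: -1100/139 - 220*I*√13/139 ≈ -7.9137 - 5.7066*I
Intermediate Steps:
a(H) = I*√13 (a(H) = √(-13) = I*√13)
B(k) = 16 + k
n(s) = (s + I*√13)*(s² + 39*s) (n(s) = (s + I*√13)*(s + ((s² + 37*s) + s)) = (s + I*√13)*(s + (s² + 38*s)) = (s + I*√13)*(s² + 39*s))
n(B(-11))/l(-118, -66) = ((16 - 11)*((16 - 11)² + 39*(16 - 11) + 39*I*√13 + I*(16 - 11)*√13))/(-139) = (5*(5² + 39*5 + 39*I*√13 + I*5*√13))*(-1/139) = (5*(25 + 195 + 39*I*√13 + 5*I*√13))*(-1/139) = (5*(220 + 44*I*√13))*(-1/139) = (1100 + 220*I*√13)*(-1/139) = -1100/139 - 220*I*√13/139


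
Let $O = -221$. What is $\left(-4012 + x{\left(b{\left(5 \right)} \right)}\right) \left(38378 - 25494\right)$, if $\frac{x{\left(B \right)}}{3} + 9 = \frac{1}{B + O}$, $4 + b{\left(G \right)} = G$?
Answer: $- \frac{2862125843}{55} \approx -5.2039 \cdot 10^{7}$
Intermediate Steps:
$b{\left(G \right)} = -4 + G$
$x{\left(B \right)} = -27 + \frac{3}{-221 + B}$ ($x{\left(B \right)} = -27 + \frac{3}{B - 221} = -27 + \frac{3}{-221 + B}$)
$\left(-4012 + x{\left(b{\left(5 \right)} \right)}\right) \left(38378 - 25494\right) = \left(-4012 + \frac{3 \left(1990 - 9 \left(-4 + 5\right)\right)}{-221 + \left(-4 + 5\right)}\right) \left(38378 - 25494\right) = \left(-4012 + \frac{3 \left(1990 - 9\right)}{-221 + 1}\right) 12884 = \left(-4012 + \frac{3 \left(1990 - 9\right)}{-220}\right) 12884 = \left(-4012 + 3 \left(- \frac{1}{220}\right) 1981\right) 12884 = \left(-4012 - \frac{5943}{220}\right) 12884 = \left(- \frac{888583}{220}\right) 12884 = - \frac{2862125843}{55}$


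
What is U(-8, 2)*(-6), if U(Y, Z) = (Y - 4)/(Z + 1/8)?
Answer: 576/17 ≈ 33.882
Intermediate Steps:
U(Y, Z) = (-4 + Y)/(⅛ + Z) (U(Y, Z) = (-4 + Y)/(Z + ⅛) = (-4 + Y)/(⅛ + Z))
U(-8, 2)*(-6) = (8*(-4 - 8)/(1 + 8*2))*(-6) = (8*(-12)/(1 + 16))*(-6) = (8*(-12)/17)*(-6) = (8*(1/17)*(-12))*(-6) = -96/17*(-6) = 576/17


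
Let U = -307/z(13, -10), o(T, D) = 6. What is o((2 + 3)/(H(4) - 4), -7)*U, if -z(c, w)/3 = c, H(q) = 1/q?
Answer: 614/13 ≈ 47.231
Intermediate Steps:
z(c, w) = -3*c
U = 307/39 (U = -307/((-3*13)) = -307/(-39) = -307*(-1/39) = 307/39 ≈ 7.8718)
o((2 + 3)/(H(4) - 4), -7)*U = 6*(307/39) = 614/13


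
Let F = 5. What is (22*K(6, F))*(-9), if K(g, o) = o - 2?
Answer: -594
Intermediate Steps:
K(g, o) = -2 + o
(22*K(6, F))*(-9) = (22*(-2 + 5))*(-9) = (22*3)*(-9) = 66*(-9) = -594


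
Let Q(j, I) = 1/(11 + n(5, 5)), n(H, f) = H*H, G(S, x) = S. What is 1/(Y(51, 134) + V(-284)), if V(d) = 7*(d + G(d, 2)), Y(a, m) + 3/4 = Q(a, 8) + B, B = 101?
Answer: -18/69763 ≈ -0.00025802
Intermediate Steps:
n(H, f) = H**2
Q(j, I) = 1/36 (Q(j, I) = 1/(11 + 5**2) = 1/(11 + 25) = 1/36)
Y(a, m) = 1805/18 (Y(a, m) = -3/4 + (1/36 + 101) = -3/4 + 3637/36 = 1805/18)
V(d) = 14*d (V(d) = 7*(d + d) = 7*(2*d) = 14*d)
1/(Y(51, 134) + V(-284)) = 1/(1805/18 + 14*(-284)) = 1/(1805/18 - 3976) = 1/(-69763/18) = -18/69763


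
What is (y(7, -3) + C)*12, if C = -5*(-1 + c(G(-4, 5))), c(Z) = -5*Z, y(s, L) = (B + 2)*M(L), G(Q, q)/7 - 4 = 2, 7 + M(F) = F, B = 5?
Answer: 11820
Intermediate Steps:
M(F) = -7 + F
G(Q, q) = 42 (G(Q, q) = 28 + 7*2 = 28 + 14 = 42)
y(s, L) = -49 + 7*L (y(s, L) = (5 + 2)*(-7 + L) = 7*(-7 + L) = -49 + 7*L)
C = 1055 (C = -5*(-1 - 5*42) = -5*(-1 - 210) = -5*(-211) = 1055)
(y(7, -3) + C)*12 = ((-49 + 7*(-3)) + 1055)*12 = ((-49 - 21) + 1055)*12 = (-70 + 1055)*12 = 985*12 = 11820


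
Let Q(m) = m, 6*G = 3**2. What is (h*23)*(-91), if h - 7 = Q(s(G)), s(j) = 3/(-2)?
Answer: -23023/2 ≈ -11512.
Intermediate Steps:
G = 3/2 (G = (1/6)*3**2 = (1/6)*9 = 3/2 ≈ 1.5000)
s(j) = -3/2 (s(j) = 3*(-1/2) = -3/2)
h = 11/2 (h = 7 - 3/2 = 11/2 ≈ 5.5000)
(h*23)*(-91) = ((11/2)*23)*(-91) = (253/2)*(-91) = -23023/2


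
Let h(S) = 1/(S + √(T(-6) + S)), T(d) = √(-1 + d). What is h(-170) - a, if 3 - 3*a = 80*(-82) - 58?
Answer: -2207 - 1/(170 - √(-170 + I*√7)) ≈ -2207.0 - 0.00044906*I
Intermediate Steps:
a = 2207 (a = 1 - (80*(-82) - 58)/3 = 1 - (-6560 - 58)/3 = 1 - ⅓*(-6618) = 1 + 2206 = 2207)
h(S) = 1/(S + √(S + I*√7)) (h(S) = 1/(S + √(√(-1 - 6) + S)) = 1/(S + √(√(-7) + S)) = 1/(S + √(I*√7 + S)) = 1/(S + √(S + I*√7)))
h(-170) - a = 1/(-170 + √(-170 + I*√7)) - 1*2207 = 1/(-170 + √(-170 + I*√7)) - 2207 = -2207 + 1/(-170 + √(-170 + I*√7))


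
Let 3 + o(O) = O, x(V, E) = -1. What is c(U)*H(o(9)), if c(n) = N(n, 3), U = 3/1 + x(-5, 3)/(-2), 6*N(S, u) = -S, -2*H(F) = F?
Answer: 7/4 ≈ 1.7500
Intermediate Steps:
o(O) = -3 + O
H(F) = -F/2
N(S, u) = -S/6 (N(S, u) = (-S)/6 = -S/6)
U = 7/2 (U = 3/1 - 1/(-2) = 3*1 - 1*(-1/2) = 3 + 1/2 = 7/2 ≈ 3.5000)
c(n) = -n/6
c(U)*H(o(9)) = (-1/6*7/2)*(-(-3 + 9)/2) = -(-7)*6/24 = -7/12*(-3) = 7/4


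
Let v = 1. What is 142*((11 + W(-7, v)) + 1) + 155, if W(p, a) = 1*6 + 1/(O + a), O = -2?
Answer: 2569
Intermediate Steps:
W(p, a) = 6 + 1/(-2 + a) (W(p, a) = 1*6 + 1/(-2 + a) = 6 + 1/(-2 + a))
142*((11 + W(-7, v)) + 1) + 155 = 142*((11 + (-11 + 6*1)/(-2 + 1)) + 1) + 155 = 142*((11 + (-11 + 6)/(-1)) + 1) + 155 = 142*((11 - 1*(-5)) + 1) + 155 = 142*((11 + 5) + 1) + 155 = 142*(16 + 1) + 155 = 142*17 + 155 = 2414 + 155 = 2569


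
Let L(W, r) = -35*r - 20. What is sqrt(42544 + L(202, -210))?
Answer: sqrt(49874) ≈ 223.32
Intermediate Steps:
L(W, r) = -20 - 35*r
sqrt(42544 + L(202, -210)) = sqrt(42544 + (-20 - 35*(-210))) = sqrt(42544 + (-20 + 7350)) = sqrt(42544 + 7330) = sqrt(49874)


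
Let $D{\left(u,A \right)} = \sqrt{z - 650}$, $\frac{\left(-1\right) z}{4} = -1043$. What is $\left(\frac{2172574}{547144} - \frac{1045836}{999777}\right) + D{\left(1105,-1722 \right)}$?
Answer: $\frac{266644437269}{91170331148} + \sqrt{3522} \approx 62.271$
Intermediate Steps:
$z = 4172$ ($z = \left(-4\right) \left(-1043\right) = 4172$)
$D{\left(u,A \right)} = \sqrt{3522}$ ($D{\left(u,A \right)} = \sqrt{4172 - 650} = \sqrt{3522}$)
$\left(\frac{2172574}{547144} - \frac{1045836}{999777}\right) + D{\left(1105,-1722 \right)} = \left(\frac{2172574}{547144} - \frac{1045836}{999777}\right) + \sqrt{3522} = \left(2172574 \cdot \frac{1}{547144} - \frac{348612}{333259}\right) + \sqrt{3522} = \left(\frac{1086287}{273572} - \frac{348612}{333259}\right) + \sqrt{3522} = \frac{266644437269}{91170331148} + \sqrt{3522}$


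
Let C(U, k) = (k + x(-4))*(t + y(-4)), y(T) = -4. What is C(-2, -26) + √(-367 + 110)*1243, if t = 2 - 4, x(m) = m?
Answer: 180 + 1243*I*√257 ≈ 180.0 + 19927.0*I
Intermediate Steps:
t = -2
C(U, k) = 24 - 6*k (C(U, k) = (k - 4)*(-2 - 4) = (-4 + k)*(-6) = 24 - 6*k)
C(-2, -26) + √(-367 + 110)*1243 = (24 - 6*(-26)) + √(-367 + 110)*1243 = (24 + 156) + √(-257)*1243 = 180 + (I*√257)*1243 = 180 + 1243*I*√257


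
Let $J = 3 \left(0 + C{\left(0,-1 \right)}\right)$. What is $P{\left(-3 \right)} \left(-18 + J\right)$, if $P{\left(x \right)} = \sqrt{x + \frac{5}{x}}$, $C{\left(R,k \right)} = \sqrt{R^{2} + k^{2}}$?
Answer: $- 5 i \sqrt{42} \approx - 32.404 i$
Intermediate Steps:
$J = 3$ ($J = 3 \left(0 + \sqrt{0^{2} + \left(-1\right)^{2}}\right) = 3 \left(0 + \sqrt{0 + 1}\right) = 3 \left(0 + \sqrt{1}\right) = 3 \left(0 + 1\right) = 3 \cdot 1 = 3$)
$P{\left(-3 \right)} \left(-18 + J\right) = \sqrt{-3 + \frac{5}{-3}} \left(-18 + 3\right) = \sqrt{-3 + 5 \left(- \frac{1}{3}\right)} \left(-15\right) = \sqrt{-3 - \frac{5}{3}} \left(-15\right) = \sqrt{- \frac{14}{3}} \left(-15\right) = \frac{i \sqrt{42}}{3} \left(-15\right) = - 5 i \sqrt{42}$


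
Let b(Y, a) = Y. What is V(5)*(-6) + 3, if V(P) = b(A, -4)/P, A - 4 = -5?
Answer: 21/5 ≈ 4.2000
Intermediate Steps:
A = -1 (A = 4 - 5 = -1)
V(P) = -1/P
V(5)*(-6) + 3 = -1/5*(-6) + 3 = 6/5 + 3 = 21/5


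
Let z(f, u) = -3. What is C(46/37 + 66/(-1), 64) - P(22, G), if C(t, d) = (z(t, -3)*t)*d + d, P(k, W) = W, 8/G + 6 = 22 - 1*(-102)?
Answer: 27281452/2183 ≈ 12497.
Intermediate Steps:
G = 4/59 (G = 8/(-6 + (22 - 1*(-102))) = 8/(-6 + (22 + 102)) = 8/(-6 + 124) = 8/118 = 8*(1/118) = 4/59 ≈ 0.067797)
C(t, d) = d - 3*d*t (C(t, d) = (-3*t)*d + d = -3*d*t + d = d - 3*d*t)
C(46/37 + 66/(-1), 64) - P(22, G) = 64*(1 - 3*(46/37 + 66/(-1))) - 1*4/59 = 64*(1 - 3*(46*(1/37) + 66*(-1))) - 4/59 = 64*(1 - 3*(46/37 - 66)) - 4/59 = 64*(1 - 3*(-2396/37)) - 4/59 = 64*(1 + 7188/37) - 4/59 = 64*(7225/37) - 4/59 = 462400/37 - 4/59 = 27281452/2183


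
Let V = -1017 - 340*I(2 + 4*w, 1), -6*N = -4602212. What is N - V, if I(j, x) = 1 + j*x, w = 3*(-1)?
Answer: 2294977/3 ≈ 7.6499e+5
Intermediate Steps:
N = 2301106/3 (N = -⅙*(-4602212) = 2301106/3 ≈ 7.6704e+5)
w = -3
V = 2043 (V = -1017 - 340*(1 + (2 + 4*(-3))*1) = -1017 - 340*(1 + (2 - 12)*1) = -1017 - 340*(1 - 10*1) = -1017 - 340*(1 - 10) = -1017 - 340*(-9) = -1017 + 3060 = 2043)
N - V = 2301106/3 - 1*2043 = 2301106/3 - 2043 = 2294977/3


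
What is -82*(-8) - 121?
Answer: 535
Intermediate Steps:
-82*(-8) - 121 = 656 - 121 = 535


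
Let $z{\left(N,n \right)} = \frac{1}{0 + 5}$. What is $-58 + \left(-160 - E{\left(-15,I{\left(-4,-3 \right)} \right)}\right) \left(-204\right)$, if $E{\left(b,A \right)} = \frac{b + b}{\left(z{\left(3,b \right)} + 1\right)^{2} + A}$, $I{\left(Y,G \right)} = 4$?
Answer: $31457$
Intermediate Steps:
$z{\left(N,n \right)} = \frac{1}{5}$
$E{\left(b,A \right)} = \frac{2 b}{\frac{36}{25} + A}$ ($E{\left(b,A \right)} = \frac{b + b}{\left(\frac{1}{5} + 1\right)^{2} + A} = \frac{2 b}{\left(\frac{6}{5}\right)^{2} + A} = \frac{2 b}{\frac{36}{25} + A}$)
$-58 + \left(-160 - E{\left(-15,I{\left(-4,-3 \right)} \right)}\right) \left(-204\right) = -58 + \left(-160 - 50 \left(-15\right) \frac{1}{36 + 25 \cdot 4}\right) \left(-204\right) = -58 + \left(-160 - 50 \left(-15\right) \frac{1}{36 + 100}\right) \left(-204\right) = -58 + \left(-160 - 50 \left(-15\right) \frac{1}{136}\right) \left(-204\right) = -58 + \left(-160 - - \frac{375}{68}\right) \left(-204\right) = -58 + \left(-160 + \frac{375}{68}\right) \left(-204\right) = -58 - -31515 = -58 + 31515 = 31457$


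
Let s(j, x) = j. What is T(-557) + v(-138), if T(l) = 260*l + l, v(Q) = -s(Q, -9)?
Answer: -145239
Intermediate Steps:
v(Q) = -Q
T(l) = 261*l
T(-557) + v(-138) = 261*(-557) - 1*(-138) = -145377 + 138 = -145239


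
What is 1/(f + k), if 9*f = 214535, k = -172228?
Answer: -9/1335517 ≈ -6.7390e-6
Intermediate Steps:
f = 214535/9 (f = (⅑)*214535 = 214535/9 ≈ 23837.)
1/(f + k) = 1/(214535/9 - 172228) = 1/(-1335517/9) = -9/1335517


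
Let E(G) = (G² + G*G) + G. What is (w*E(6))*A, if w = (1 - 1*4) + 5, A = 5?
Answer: 780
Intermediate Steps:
E(G) = G + 2*G² (E(G) = (G² + G²) + G = 2*G² + G = G + 2*G²)
w = 2 (w = (1 - 4) + 5 = -3 + 5 = 2)
(w*E(6))*A = (2*(6*(1 + 2*6)))*5 = (2*(6*(1 + 12)))*5 = (2*(6*13))*5 = (2*78)*5 = 156*5 = 780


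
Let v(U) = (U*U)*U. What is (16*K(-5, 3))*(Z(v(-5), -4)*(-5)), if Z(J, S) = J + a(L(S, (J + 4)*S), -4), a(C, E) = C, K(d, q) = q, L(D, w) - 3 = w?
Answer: -86880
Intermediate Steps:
v(U) = U³ (v(U) = U²*U = U³)
L(D, w) = 3 + w
Z(J, S) = 3 + J + S*(4 + J) (Z(J, S) = J + (3 + (J + 4)*S) = J + (3 + (4 + J)*S) = J + (3 + S*(4 + J)) = 3 + J + S*(4 + J))
(16*K(-5, 3))*(Z(v(-5), -4)*(-5)) = (16*3)*((3 + (-5)³ - 4*(4 + (-5)³))*(-5)) = 48*((3 - 125 - 4*(4 - 125))*(-5)) = 48*((3 - 125 - 4*(-121))*(-5)) = 48*((3 - 125 + 484)*(-5)) = 48*(362*(-5)) = 48*(-1810) = -86880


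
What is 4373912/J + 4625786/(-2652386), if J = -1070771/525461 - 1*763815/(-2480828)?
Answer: -687418996811123697353847/271874831755230899 ≈ -2.5284e+6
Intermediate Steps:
J = -2255043684673/1303578361708 (J = -1070771*1/525461 - 763815*(-1/2480828) = -1070771/525461 + 763815/2480828 = -2255043684673/1303578361708 ≈ -1.7299)
4373912/J + 4625786/(-2652386) = 4373912/(-2255043684673/1303578361708) + 4625786/(-2652386) = 4373912*(-1303578361708/2255043684673) + 4625786*(-1/2652386) = -5701737039214961696/2255043684673 - 210263/120563 = -687418996811123697353847/271874831755230899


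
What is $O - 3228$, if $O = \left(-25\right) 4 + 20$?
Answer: $-3308$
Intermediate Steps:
$O = -80$ ($O = -100 + 20 = -80$)
$O - 3228 = -80 - 3228 = -3308$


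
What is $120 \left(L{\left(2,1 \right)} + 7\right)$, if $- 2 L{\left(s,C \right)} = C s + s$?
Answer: $600$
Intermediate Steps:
$L{\left(s,C \right)} = - \frac{s}{2} - \frac{C s}{2}$ ($L{\left(s,C \right)} = - \frac{C s + s}{2} = - \frac{s + C s}{2} = - \frac{s}{2} - \frac{C s}{2}$)
$120 \left(L{\left(2,1 \right)} + 7\right) = 120 \left(\left(- \frac{1}{2}\right) 2 \left(1 + 1\right) + 7\right) = 120 \left(\left(- \frac{1}{2}\right) 2 \cdot 2 + 7\right) = 120 \left(-2 + 7\right) = 120 \cdot 5 = 600$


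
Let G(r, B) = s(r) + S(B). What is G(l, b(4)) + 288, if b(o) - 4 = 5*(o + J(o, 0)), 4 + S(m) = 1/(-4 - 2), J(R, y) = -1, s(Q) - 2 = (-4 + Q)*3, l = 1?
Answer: 1661/6 ≈ 276.83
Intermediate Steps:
s(Q) = -10 + 3*Q (s(Q) = 2 + (-4 + Q)*3 = 2 + (-12 + 3*Q) = -10 + 3*Q)
S(m) = -25/6 (S(m) = -4 + 1/(-4 - 2) = -4 + 1/(-6) = -4 - ⅙ = -25/6)
b(o) = -1 + 5*o (b(o) = 4 + 5*(o - 1) = 4 + 5*(-1 + o) = 4 + (-5 + 5*o) = -1 + 5*o)
G(r, B) = -85/6 + 3*r (G(r, B) = (-10 + 3*r) - 25/6 = -85/6 + 3*r)
G(l, b(4)) + 288 = (-85/6 + 3*1) + 288 = (-85/6 + 3) + 288 = -67/6 + 288 = 1661/6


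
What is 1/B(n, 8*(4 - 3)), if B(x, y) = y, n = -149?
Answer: ⅛ ≈ 0.12500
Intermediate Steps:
1/B(n, 8*(4 - 3)) = 1/(8*(4 - 3)) = 1/(8*1) = 1/8 = ⅛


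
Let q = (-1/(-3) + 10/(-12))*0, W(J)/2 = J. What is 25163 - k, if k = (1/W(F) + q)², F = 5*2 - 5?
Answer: 2516299/100 ≈ 25163.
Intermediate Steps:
F = 5 (F = 10 - 5 = 5)
W(J) = 2*J
q = 0 (q = (-1*(-⅓) + 10*(-1/12))*0 = (⅓ - ⅚)*0 = -½*0 = 0)
k = 1/100 (k = (1/(2*5) + 0)² = (1/10 + 0)² = (⅒ + 0)² = (⅒)² = 1/100 ≈ 0.010000)
25163 - k = 25163 - 1*1/100 = 25163 - 1/100 = 2516299/100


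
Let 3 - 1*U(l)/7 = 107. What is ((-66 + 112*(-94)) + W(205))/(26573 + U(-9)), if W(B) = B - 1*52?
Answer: -10441/25845 ≈ -0.40399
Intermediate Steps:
U(l) = -728 (U(l) = 21 - 7*107 = 21 - 749 = -728)
W(B) = -52 + B (W(B) = B - 52 = -52 + B)
((-66 + 112*(-94)) + W(205))/(26573 + U(-9)) = ((-66 + 112*(-94)) + (-52 + 205))/(26573 - 728) = ((-66 - 10528) + 153)/25845 = (-10594 + 153)*(1/25845) = -10441*1/25845 = -10441/25845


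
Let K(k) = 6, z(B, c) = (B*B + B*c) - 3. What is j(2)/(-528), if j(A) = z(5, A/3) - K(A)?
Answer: -29/792 ≈ -0.036616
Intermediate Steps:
z(B, c) = -3 + B² + B*c (z(B, c) = (B² + B*c) - 3 = -3 + B² + B*c)
j(A) = 16 + 5*A/3 (j(A) = (-3 + 5² + 5*(A/3)) - 1*6 = (-3 + 25 + 5*(A*(⅓))) - 6 = (-3 + 25 + 5*(A/3)) - 6 = (-3 + 25 + 5*A/3) - 6 = (22 + 5*A/3) - 6 = 16 + 5*A/3)
j(2)/(-528) = (16 + (5/3)*2)/(-528) = (16 + 10/3)*(-1/528) = (58/3)*(-1/528) = -29/792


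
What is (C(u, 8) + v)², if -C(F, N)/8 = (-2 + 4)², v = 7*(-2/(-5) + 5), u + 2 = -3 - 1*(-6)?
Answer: 841/25 ≈ 33.640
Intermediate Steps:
u = 1 (u = -2 + (-3 - 1*(-6)) = -2 + (-3 + 6) = -2 + 3 = 1)
v = 189/5 (v = 7*(-2*(-⅕) + 5) = 7*(⅖ + 5) = 7*(27/5) = 189/5 ≈ 37.800)
C(F, N) = -32 (C(F, N) = -8*(-2 + 4)² = -8*2² = -8*4 = -32)
(C(u, 8) + v)² = (-32 + 189/5)² = (29/5)² = 841/25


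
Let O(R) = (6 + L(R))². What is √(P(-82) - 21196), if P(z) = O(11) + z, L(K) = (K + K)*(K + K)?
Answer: √218822 ≈ 467.78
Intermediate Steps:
L(K) = 4*K² (L(K) = (2*K)*(2*K) = 4*K²)
O(R) = (6 + 4*R²)²
P(z) = 240100 + z (P(z) = 4*(3 + 2*11²)² + z = 4*(3 + 2*121)² + z = 4*(3 + 242)² + z = 4*245² + z = 4*60025 + z = 240100 + z)
√(P(-82) - 21196) = √((240100 - 82) - 21196) = √(240018 - 21196) = √218822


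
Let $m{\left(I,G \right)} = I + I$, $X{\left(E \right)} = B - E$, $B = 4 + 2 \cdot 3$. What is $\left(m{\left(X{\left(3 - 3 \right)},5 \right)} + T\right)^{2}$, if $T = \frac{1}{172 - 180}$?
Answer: $\frac{25281}{64} \approx 395.02$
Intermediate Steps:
$B = 10$ ($B = 4 + 6 = 10$)
$X{\left(E \right)} = 10 - E$
$m{\left(I,G \right)} = 2 I$
$T = - \frac{1}{8}$ ($T = \frac{1}{-8} = - \frac{1}{8} \approx -0.125$)
$\left(m{\left(X{\left(3 - 3 \right)},5 \right)} + T\right)^{2} = \left(2 \left(10 - \left(3 - 3\right)\right) - \frac{1}{8}\right)^{2} = \left(2 \left(10 - 0\right) - \frac{1}{8}\right)^{2} = \left(2 \left(10 + 0\right) - \frac{1}{8}\right)^{2} = \left(2 \cdot 10 - \frac{1}{8}\right)^{2} = \left(20 - \frac{1}{8}\right)^{2} = \left(\frac{159}{8}\right)^{2} = \frac{25281}{64}$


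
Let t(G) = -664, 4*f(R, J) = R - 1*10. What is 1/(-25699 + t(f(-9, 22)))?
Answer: -1/26363 ≈ -3.7932e-5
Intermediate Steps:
f(R, J) = -5/2 + R/4 (f(R, J) = (R - 1*10)/4 = (R - 10)/4 = (-10 + R)/4 = -5/2 + R/4)
1/(-25699 + t(f(-9, 22))) = 1/(-25699 - 664) = 1/(-26363) = -1/26363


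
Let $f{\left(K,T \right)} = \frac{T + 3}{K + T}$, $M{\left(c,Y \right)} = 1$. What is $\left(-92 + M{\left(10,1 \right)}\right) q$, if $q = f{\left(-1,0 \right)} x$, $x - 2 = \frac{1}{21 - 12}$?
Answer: $\frac{1729}{3} \approx 576.33$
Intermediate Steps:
$x = \frac{19}{9}$ ($x = 2 + \frac{1}{21 - 12} = 2 + \frac{1}{9} = \frac{19}{9} \approx 2.1111$)
$f{\left(K,T \right)} = \frac{3 + T}{K + T}$
$q = - \frac{19}{3}$ ($q = \frac{3 + 0}{-1 + 0} \cdot \frac{19}{9} = \frac{1}{-1} \cdot 3 \cdot \frac{19}{9} = \left(-1\right) 3 \cdot \frac{19}{9} = \left(-3\right) \frac{19}{9} = - \frac{19}{3} \approx -6.3333$)
$\left(-92 + M{\left(10,1 \right)}\right) q = \left(-92 + 1\right) \left(- \frac{19}{3}\right) = \left(-91\right) \left(- \frac{19}{3}\right) = \frac{1729}{3}$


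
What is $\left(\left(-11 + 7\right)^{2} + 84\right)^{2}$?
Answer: $10000$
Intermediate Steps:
$\left(\left(-11 + 7\right)^{2} + 84\right)^{2} = \left(\left(-4\right)^{2} + 84\right)^{2} = \left(16 + 84\right)^{2} = 100^{2} = 10000$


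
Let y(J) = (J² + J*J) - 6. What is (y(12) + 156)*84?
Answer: 36792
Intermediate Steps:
y(J) = -6 + 2*J² (y(J) = (J² + J²) - 6 = 2*J² - 6 = -6 + 2*J²)
(y(12) + 156)*84 = ((-6 + 2*12²) + 156)*84 = ((-6 + 2*144) + 156)*84 = ((-6 + 288) + 156)*84 = (282 + 156)*84 = 438*84 = 36792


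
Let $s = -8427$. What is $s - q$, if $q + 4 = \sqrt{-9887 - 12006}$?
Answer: $-8423 - i \sqrt{21893} \approx -8423.0 - 147.96 i$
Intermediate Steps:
$q = -4 + i \sqrt{21893}$ ($q = -4 + \sqrt{-9887 - 12006} = -4 + \sqrt{-21893} = -4 + i \sqrt{21893} \approx -4.0 + 147.96 i$)
$s - q = -8427 - \left(-4 + i \sqrt{21893}\right) = -8427 + \left(4 - i \sqrt{21893}\right) = -8423 - i \sqrt{21893}$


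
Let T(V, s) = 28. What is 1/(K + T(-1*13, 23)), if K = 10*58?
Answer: 1/608 ≈ 0.0016447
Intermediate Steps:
K = 580
1/(K + T(-1*13, 23)) = 1/(580 + 28) = 1/608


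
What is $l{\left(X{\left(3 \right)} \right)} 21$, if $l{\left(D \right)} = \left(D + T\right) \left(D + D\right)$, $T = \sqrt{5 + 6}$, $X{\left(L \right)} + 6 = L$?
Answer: $378 - 126 \sqrt{11} \approx -39.895$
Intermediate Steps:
$X{\left(L \right)} = -6 + L$
$T = \sqrt{11} \approx 3.3166$
$l{\left(D \right)} = 2 D \left(D + \sqrt{11}\right)$ ($l{\left(D \right)} = \left(D + \sqrt{11}\right) \left(D + D\right) = \left(D + \sqrt{11}\right) 2 D = 2 D \left(D + \sqrt{11}\right)$)
$l{\left(X{\left(3 \right)} \right)} 21 = 2 \left(-6 + 3\right) \left(\left(-6 + 3\right) + \sqrt{11}\right) 21 = 2 \left(-3\right) \left(-3 + \sqrt{11}\right) 21 = \left(18 - 6 \sqrt{11}\right) 21 = 378 - 126 \sqrt{11}$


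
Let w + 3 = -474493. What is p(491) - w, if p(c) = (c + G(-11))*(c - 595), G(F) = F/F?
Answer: 423328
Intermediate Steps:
G(F) = 1
w = -474496 (w = -3 - 474493 = -474496)
p(c) = (1 + c)*(-595 + c) (p(c) = (c + 1)*(c - 595) = (1 + c)*(-595 + c))
p(491) - w = (-595 + 491² - 594*491) - 1*(-474496) = (-595 + 241081 - 291654) + 474496 = -51168 + 474496 = 423328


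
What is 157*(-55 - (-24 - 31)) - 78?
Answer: -78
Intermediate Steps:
157*(-55 - (-24 - 31)) - 78 = 157*(-55 - 1*(-55)) - 78 = 157*(-55 + 55) - 78 = 157*0 - 78 = 0 - 78 = -78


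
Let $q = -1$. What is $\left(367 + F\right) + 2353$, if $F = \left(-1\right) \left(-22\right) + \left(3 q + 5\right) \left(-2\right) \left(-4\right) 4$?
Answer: $2806$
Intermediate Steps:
$F = 86$ ($F = \left(-1\right) \left(-22\right) + \left(3 \left(-1\right) + 5\right) \left(-2\right) \left(-4\right) 4 = 22 + \left(-3 + 5\right) 8 \cdot 4 = 22 + 2 \cdot 32 = 22 + 64 = 86$)
$\left(367 + F\right) + 2353 = \left(367 + 86\right) + 2353 = 453 + 2353 = 2806$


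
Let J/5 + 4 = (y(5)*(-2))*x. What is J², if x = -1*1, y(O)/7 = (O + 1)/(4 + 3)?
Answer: 1600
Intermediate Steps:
y(O) = 1 + O (y(O) = 7*((O + 1)/(4 + 3)) = 7*((1 + O)/7) = 7*((1 + O)*(⅐)) = 7*(⅐ + O/7) = 1 + O)
x = -1
J = 40 (J = -20 + 5*(((1 + 5)*(-2))*(-1)) = -20 + 5*((6*(-2))*(-1)) = -20 + 5*(-12*(-1)) = -20 + 5*12 = -20 + 60 = 40)
J² = 40² = 1600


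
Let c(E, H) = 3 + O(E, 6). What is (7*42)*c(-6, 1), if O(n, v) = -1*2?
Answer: 294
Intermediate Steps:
O(n, v) = -2
c(E, H) = 1 (c(E, H) = 3 - 2 = 1)
(7*42)*c(-6, 1) = (7*42)*1 = 294*1 = 294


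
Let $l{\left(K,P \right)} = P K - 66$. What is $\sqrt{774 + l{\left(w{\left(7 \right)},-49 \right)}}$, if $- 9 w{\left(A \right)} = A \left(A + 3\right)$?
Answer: $\frac{13 \sqrt{58}}{3} \approx 33.002$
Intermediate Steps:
$w{\left(A \right)} = - \frac{A \left(3 + A\right)}{9}$ ($w{\left(A \right)} = - \frac{A \left(A + 3\right)}{9} = - \frac{A \left(3 + A\right)}{9}$)
$l{\left(K,P \right)} = -66 + K P$ ($l{\left(K,P \right)} = K P - 66 = -66 + K P$)
$\sqrt{774 + l{\left(w{\left(7 \right)},-49 \right)}} = \sqrt{774 - \left(66 - \left(- \frac{1}{9}\right) 7 \left(3 + 7\right) \left(-49\right)\right)} = \sqrt{774 - \left(66 - \left(- \frac{1}{9}\right) 7 \cdot 10 \left(-49\right)\right)} = \sqrt{774 - - \frac{2836}{9}} = \sqrt{774 + \left(-66 + \frac{3430}{9}\right)} = \sqrt{774 + \frac{2836}{9}} = \sqrt{\frac{9802}{9}} = \frac{13 \sqrt{58}}{3}$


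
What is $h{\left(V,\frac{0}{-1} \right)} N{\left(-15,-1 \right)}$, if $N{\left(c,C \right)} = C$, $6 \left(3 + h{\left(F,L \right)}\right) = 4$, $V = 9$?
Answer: $\frac{7}{3} \approx 2.3333$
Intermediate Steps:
$h{\left(F,L \right)} = - \frac{7}{3}$ ($h{\left(F,L \right)} = -3 + \frac{1}{6} \cdot 4 = -3 + \frac{2}{3} = - \frac{7}{3}$)
$h{\left(V,\frac{0}{-1} \right)} N{\left(-15,-1 \right)} = \left(- \frac{7}{3}\right) \left(-1\right) = \frac{7}{3}$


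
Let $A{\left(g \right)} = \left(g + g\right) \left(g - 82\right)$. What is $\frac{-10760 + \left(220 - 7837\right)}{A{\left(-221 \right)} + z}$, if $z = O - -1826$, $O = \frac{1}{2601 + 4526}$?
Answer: $- \frac{130972879}{967504505} \approx -0.13537$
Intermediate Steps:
$O = \frac{1}{7127} \approx 0.00014031$
$A{\left(g \right)} = 2 g \left(-82 + g\right)$
$z = \frac{13013903}{7127}$ ($z = \frac{1}{7127} - -1826 = \frac{1}{7127} + 1826 = \frac{13013903}{7127} \approx 1826.0$)
$\frac{-10760 + \left(220 - 7837\right)}{A{\left(-221 \right)} + z} = \frac{-10760 + \left(220 - 7837\right)}{2 \left(-221\right) \left(-82 - 221\right) + \frac{13013903}{7127}} = \frac{-10760 + \left(220 - 7837\right)}{2 \left(-221\right) \left(-303\right) + \frac{13013903}{7127}} = \frac{-10760 - 7617}{133926 + \frac{13013903}{7127}} = - \frac{18377}{\frac{967504505}{7127}} = \left(-18377\right) \frac{7127}{967504505} = - \frac{130972879}{967504505}$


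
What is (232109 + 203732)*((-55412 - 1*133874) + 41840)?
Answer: -64263012086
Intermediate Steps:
(232109 + 203732)*((-55412 - 1*133874) + 41840) = 435841*((-55412 - 133874) + 41840) = 435841*(-189286 + 41840) = 435841*(-147446) = -64263012086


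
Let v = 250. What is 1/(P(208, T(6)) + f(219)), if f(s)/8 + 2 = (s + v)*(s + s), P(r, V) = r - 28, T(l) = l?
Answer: 1/1643540 ≈ 6.0844e-7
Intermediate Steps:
P(r, V) = -28 + r
f(s) = -16 + 16*s*(250 + s) (f(s) = -16 + 8*((s + 250)*(s + s)) = -16 + 8*((250 + s)*(2*s)) = -16 + 8*(2*s*(250 + s)) = -16 + 16*s*(250 + s))
1/(P(208, T(6)) + f(219)) = 1/((-28 + 208) + (-16 + 16*219² + 4000*219)) = 1/(180 + (-16 + 16*47961 + 876000)) = 1/(180 + (-16 + 767376 + 876000)) = 1/(180 + 1643360) = 1/1643540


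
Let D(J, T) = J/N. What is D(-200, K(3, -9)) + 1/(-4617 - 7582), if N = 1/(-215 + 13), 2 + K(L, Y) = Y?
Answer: 492839599/12199 ≈ 40400.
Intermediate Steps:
K(L, Y) = -2 + Y
N = -1/202 (N = 1/(-202) = -1/202 ≈ -0.0049505)
D(J, T) = -202*J (D(J, T) = J/(-1/202) = J*(-202) = -202*J)
D(-200, K(3, -9)) + 1/(-4617 - 7582) = -202*(-200) + 1/(-4617 - 7582) = 40400 + 1/(-12199) = 40400 - 1/12199 = 492839599/12199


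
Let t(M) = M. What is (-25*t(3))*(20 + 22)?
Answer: -3150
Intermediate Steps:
(-25*t(3))*(20 + 22) = (-25*3)*(20 + 22) = -75*42 = -3150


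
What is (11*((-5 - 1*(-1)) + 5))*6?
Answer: 66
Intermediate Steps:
(11*((-5 - 1*(-1)) + 5))*6 = (11*((-5 + 1) + 5))*6 = (11*(-4 + 5))*6 = (11*1)*6 = 11*6 = 66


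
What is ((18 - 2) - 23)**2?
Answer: 49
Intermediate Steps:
((18 - 2) - 23)**2 = (16 - 23)**2 = (-7)**2 = 49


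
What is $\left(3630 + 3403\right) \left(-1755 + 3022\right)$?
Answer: $8910811$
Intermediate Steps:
$\left(3630 + 3403\right) \left(-1755 + 3022\right) = 7033 \cdot 1267 = 8910811$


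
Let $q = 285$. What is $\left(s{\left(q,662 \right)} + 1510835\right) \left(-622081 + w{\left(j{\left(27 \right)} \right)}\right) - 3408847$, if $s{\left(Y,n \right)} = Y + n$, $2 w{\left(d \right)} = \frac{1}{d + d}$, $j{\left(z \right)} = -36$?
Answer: $- \frac{67712707993499}{72} \approx -9.4045 \cdot 10^{11}$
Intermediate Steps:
$w{\left(d \right)} = \frac{1}{4 d}$ ($w{\left(d \right)} = \frac{1}{2 \left(d + d\right)} = \frac{1}{2 \cdot 2 d} = \frac{\frac{1}{2} \frac{1}{d}}{2} = \frac{1}{4 d}$)
$\left(s{\left(q,662 \right)} + 1510835\right) \left(-622081 + w{\left(j{\left(27 \right)} \right)}\right) - 3408847 = \left(\left(285 + 662\right) + 1510835\right) \left(-622081 + \frac{1}{4 \left(-36\right)}\right) - 3408847 = \left(947 + 1510835\right) \left(-622081 + \frac{1}{4} \left(- \frac{1}{36}\right)\right) - 3408847 = 1511782 \left(-622081 - \frac{1}{144}\right) - 3408847 = 1511782 \left(- \frac{89579665}{144}\right) - 3408847 = - \frac{67712462556515}{72} - 3408847 = - \frac{67712707993499}{72}$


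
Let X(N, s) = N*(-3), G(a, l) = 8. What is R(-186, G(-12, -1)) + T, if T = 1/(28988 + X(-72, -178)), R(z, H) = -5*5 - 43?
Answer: -1985871/29204 ≈ -68.000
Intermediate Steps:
X(N, s) = -3*N
R(z, H) = -68 (R(z, H) = -25 - 43 = -68)
T = 1/29204 (T = 1/(28988 - 3*(-72)) = 1/(28988 + 216) = 1/29204 ≈ 3.4242e-5)
R(-186, G(-12, -1)) + T = -68 + 1/29204 = -1985871/29204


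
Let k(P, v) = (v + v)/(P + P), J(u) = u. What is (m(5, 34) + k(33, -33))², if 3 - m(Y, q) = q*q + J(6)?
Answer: 1345600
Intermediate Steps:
k(P, v) = v/P (k(P, v) = (2*v)/((2*P)) = (2*v)*(1/(2*P)) = v/P)
m(Y, q) = -3 - q² (m(Y, q) = 3 - (q*q + 6) = 3 - (q² + 6) = 3 - (6 + q²) = 3 + (-6 - q²) = -3 - q²)
(m(5, 34) + k(33, -33))² = ((-3 - 1*34²) - 33/33)² = ((-3 - 1*1156) - 33*1/33)² = ((-3 - 1156) - 1)² = (-1159 - 1)² = (-1160)² = 1345600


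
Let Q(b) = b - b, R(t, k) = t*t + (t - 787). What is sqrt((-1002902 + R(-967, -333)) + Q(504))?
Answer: I*sqrt(69567) ≈ 263.76*I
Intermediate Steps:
R(t, k) = -787 + t + t**2 (R(t, k) = t**2 + (-787 + t) = -787 + t + t**2)
Q(b) = 0
sqrt((-1002902 + R(-967, -333)) + Q(504)) = sqrt((-1002902 + (-787 - 967 + (-967)**2)) + 0) = sqrt((-1002902 + (-787 - 967 + 935089)) + 0) = sqrt((-1002902 + 933335) + 0) = sqrt(-69567 + 0) = sqrt(-69567) = I*sqrt(69567)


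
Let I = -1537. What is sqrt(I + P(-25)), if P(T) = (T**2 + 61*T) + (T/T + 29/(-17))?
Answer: I*sqrt(704497)/17 ≈ 49.373*I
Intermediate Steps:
P(T) = -12/17 + T**2 + 61*T (P(T) = (T**2 + 61*T) + (1 + 29*(-1/17)) = (T**2 + 61*T) + (1 - 29/17) = (T**2 + 61*T) - 12/17 = -12/17 + T**2 + 61*T)
sqrt(I + P(-25)) = sqrt(-1537 + (-12/17 + (-25)**2 + 61*(-25))) = sqrt(-1537 + (-12/17 + 625 - 1525)) = sqrt(-1537 - 15312/17) = sqrt(-41441/17) = I*sqrt(704497)/17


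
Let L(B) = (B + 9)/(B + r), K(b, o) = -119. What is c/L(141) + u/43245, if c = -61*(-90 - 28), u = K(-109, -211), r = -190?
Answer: -508420528/216225 ≈ -2351.3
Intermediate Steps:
u = -119
c = 7198 (c = -61*(-118) = 7198)
L(B) = (9 + B)/(-190 + B) (L(B) = (B + 9)/(B - 190) = (9 + B)/(-190 + B))
c/L(141) + u/43245 = 7198/(((9 + 141)/(-190 + 141))) - 119/43245 = 7198/((150/(-49))) - 119*1/43245 = 7198/((-1/49*150)) - 119/43245 = 7198/(-150/49) - 119/43245 = 7198*(-49/150) - 119/43245 = -176351/75 - 119/43245 = -508420528/216225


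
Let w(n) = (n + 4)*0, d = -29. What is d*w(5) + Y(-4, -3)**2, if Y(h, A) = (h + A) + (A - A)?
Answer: 49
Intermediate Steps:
Y(h, A) = A + h (Y(h, A) = (A + h) + 0 = A + h)
w(n) = 0 (w(n) = (4 + n)*0 = 0)
d*w(5) + Y(-4, -3)**2 = -29*0 + (-3 - 4)**2 = 0 + (-7)**2 = 0 + 49 = 49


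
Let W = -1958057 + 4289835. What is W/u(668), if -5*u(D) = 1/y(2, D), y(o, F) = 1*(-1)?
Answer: 11658890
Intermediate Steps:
y(o, F) = -1
W = 2331778
u(D) = 1/5 (u(D) = -1/5/(-1) = -1/5*(-1) = 1/5)
W/u(668) = 2331778/(1/5) = 2331778*5 = 11658890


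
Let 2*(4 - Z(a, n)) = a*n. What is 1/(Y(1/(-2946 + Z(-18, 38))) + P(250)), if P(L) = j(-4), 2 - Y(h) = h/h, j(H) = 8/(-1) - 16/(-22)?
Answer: -11/69 ≈ -0.15942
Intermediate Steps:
Z(a, n) = 4 - a*n/2
j(H) = -80/11 (j(H) = 8*(-1) - 16*(-1/22) = -8 + 8/11 = -80/11)
Y(h) = 1 (Y(h) = 2 - h/h = 2 - 1*1 = 2 - 1 = 1)
P(L) = -80/11
1/(Y(1/(-2946 + Z(-18, 38))) + P(250)) = 1/(1 - 80/11) = 1/(-69/11) = -11/69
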